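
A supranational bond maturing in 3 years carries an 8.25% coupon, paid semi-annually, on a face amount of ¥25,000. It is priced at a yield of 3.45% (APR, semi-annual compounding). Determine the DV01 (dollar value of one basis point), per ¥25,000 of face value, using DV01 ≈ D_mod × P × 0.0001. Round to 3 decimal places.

Periodic yield y = 0.01725.
  t   CF        PV=CF/(1+0.01725)^t    t·PV
  1     1,031.25     1,013.7626     1,013.7626
  2     1,031.25       996.5717     1,993.1435
  3     1,031.25       979.6724     2,939.0172
  4     1,031.25       963.0596     3,852.2384
  5     1,031.25       946.7285     4,733.6427
  6    26,031.25    23,492.4782   140,954.8690
  Σ                 28,392.2730   155,486.6733
P = 28,392.2730; D_Mac = 5.47637 half-year periods = 2.73819 yrs; D_mod = 2.69175 yrs.
DV01 ≈ 2.69175 × 28,392.2730 × 0.0001 = 7.642501.

¥7.643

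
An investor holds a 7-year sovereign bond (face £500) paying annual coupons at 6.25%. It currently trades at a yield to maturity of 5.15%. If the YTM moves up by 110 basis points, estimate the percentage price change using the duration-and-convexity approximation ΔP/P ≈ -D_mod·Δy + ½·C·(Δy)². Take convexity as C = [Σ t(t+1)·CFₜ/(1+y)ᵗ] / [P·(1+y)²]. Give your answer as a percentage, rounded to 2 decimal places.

-5.95%

With y = 0.0515:
  t   CF        PV=CF/(1+0.0515)^t    t·PV        t(t+1)·PV
  1        31.25        29.7194        29.7194          59.4389
  2        31.25        28.2639        56.5277         169.5832
  3        31.25        26.8796        80.6387         322.5547
  4        31.25        25.5631       102.2523         511.2613
  5        31.25        24.3110       121.5552         729.3314
  6        31.25        23.1203       138.7221         971.0546
  7       531.25       373.7954     2,616.5681      20,932.5449
  Σ                    531.6528     3,145.9835      23,695.7689
P = 531.6528; D_Mac = 5.91737 yrs; D_mod = 5.62755 yrs; C = 40.31106.
Duration effect: -5.62755 × (+0.011) = -0.061903
Convexity effect: 0.5 × 40.31106 × (0.011)² = +0.0024388
ΔP/P ≈ -0.061903 + 0.0024388 = -0.059464 = -5.9464%.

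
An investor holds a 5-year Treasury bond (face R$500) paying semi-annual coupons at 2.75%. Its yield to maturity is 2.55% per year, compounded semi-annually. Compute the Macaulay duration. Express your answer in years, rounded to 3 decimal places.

4.707 years

Periodic yield y = 0.01275. Discount each cash flow and weight by its period:
  t   CF        PV=CF/(1+0.01275)^t    t·PV
  1        6.875         6.7884         6.7884
  2        6.875         6.7030        13.4060
  3        6.875         6.6186        19.8558
  4        6.875         6.5353        26.1411
  5        6.875         6.4530        32.2650
  6        6.875         6.3718        38.2305
  7        6.875         6.2915        44.0408
  8        6.875         6.2123        49.6987
  9        6.875         6.1341        55.2071
  10     506.875       446.5585     4,465.5849
  Σ                    504.6665     4,751.2183
Price P = Σ PV = 504.6665.
Macaulay duration = Σ(t·PV) / P = 4,751.2183 / 504.6665 = 9.41457 half-year periods.
In years: 9.41457 / 2 = 4.70728 years.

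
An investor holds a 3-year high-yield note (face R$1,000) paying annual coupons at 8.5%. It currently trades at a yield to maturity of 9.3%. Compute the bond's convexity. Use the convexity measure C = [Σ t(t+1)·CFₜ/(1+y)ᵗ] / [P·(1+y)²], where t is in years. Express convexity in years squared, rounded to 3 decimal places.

With y = 0.093:
  t   CF        PV=CF/(1+0.093)^t    t·PV        t(t+1)·PV
  1        85.00        77.7676        77.7676         155.5352
  2        85.00        71.1506       142.3012         426.9036
  3     1,085.00       830.9392     2,492.8176       9,971.2705
  Σ                    979.8574     2,712.8865      10,553.7094
P = 979.8574.
Convexity = Σ t(t+1)·PV / [P·(1+y)²] = 10,553.7094 / (979.8574 × 1.194649) = 9.01575.

9.016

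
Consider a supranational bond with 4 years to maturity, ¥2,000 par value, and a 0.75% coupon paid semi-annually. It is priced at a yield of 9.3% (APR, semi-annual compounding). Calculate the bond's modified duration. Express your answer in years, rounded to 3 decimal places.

3.761 years

Periodic yield y = 0.0465. First find Macaulay duration:
  t   CF        PV=CF/(1+0.0465)^t    t·PV
  1         7.50         7.1667         7.1667
  2         7.50         6.8483        13.6966
  3         7.50         6.5440        19.6320
  4         7.50         6.2532        25.0129
  5         7.50         5.9754        29.8769
  6         7.50         5.7099        34.2592
  7         7.50         5.4562        38.1931
  8     2,007.50     1,395.5381    11,164.3047
  Σ                  1,439.4918    11,332.1421
P = 1,439.4918; Macaulay duration = 11,332.1421 / 1,439.4918 = 7.87232 half-year periods = 3.93616 years.
Modified duration = D_Mac / (1 + y) = 3.93616 / 1.0465 = 3.76126 years.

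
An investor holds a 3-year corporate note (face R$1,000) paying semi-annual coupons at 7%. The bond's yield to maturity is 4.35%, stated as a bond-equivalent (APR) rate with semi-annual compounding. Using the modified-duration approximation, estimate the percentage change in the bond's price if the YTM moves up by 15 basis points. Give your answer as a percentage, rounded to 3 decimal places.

-0.406%

Periodic yield y = 0.02175. Modified duration first:
  t   CF        PV=CF/(1+0.02175)^t    t·PV
  1        35.00        34.2550        34.2550
  2        35.00        33.5258        67.0515
  3        35.00        32.8121        98.4363
  4        35.00        32.1136       128.4545
  5        35.00        31.4300       157.1502
  6     1,035.00       909.6461     5,457.8767
  Σ                  1,073.7826     5,943.2242
P = 1,073.7826; D_Mac = 5.53485 half-year periods = 2.76742 yrs; D_mod = 2.76742/(1+0.02175) = 2.70851 yrs.
ΔP/P ≈ -D_mod · Δy = -2.70851 × (+0.0015) = -0.004063 = -0.4063%.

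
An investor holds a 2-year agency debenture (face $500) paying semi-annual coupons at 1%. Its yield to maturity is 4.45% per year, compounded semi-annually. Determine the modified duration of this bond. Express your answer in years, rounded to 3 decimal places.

1.941 years

Periodic yield y = 0.02225. First find Macaulay duration:
  t   CF        PV=CF/(1+0.02225)^t    t·PV
  1         2.50         2.4456         2.4456
  2         2.50         2.3924         4.7847
  3         2.50         2.3403         7.0209
  4       502.50       460.1586     1,840.6346
  Σ                    467.3369     1,854.8857
P = 467.3369; Macaulay duration = 1,854.8857 / 467.3369 = 3.96905 half-year periods = 1.98453 years.
Modified duration = D_Mac / (1 + y) = 1.98453 / 1.02225 = 1.94133 years.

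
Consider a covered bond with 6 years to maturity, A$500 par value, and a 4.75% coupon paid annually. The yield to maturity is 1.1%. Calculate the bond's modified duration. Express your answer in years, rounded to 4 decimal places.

Periodic yield y = 0.011. First find Macaulay duration:
  t   CF        PV=CF/(1+0.011)^t    t·PV
  1        23.75        23.4916        23.4916
  2        23.75        23.2360        46.4720
  3        23.75        22.9832        68.9495
  4        23.75        22.7331        90.9325
  5        23.75        22.4858       112.4289
  6       523.75       490.4753     2,942.8515
  Σ                    605.4049     3,285.1260
P = 605.4049; Macaulay duration = 3,285.1260 / 605.4049 = 5.42633 years.
Modified duration = D_Mac / (1 + y) = 5.42633 / 1.011 = 5.36729 years.

5.3673 years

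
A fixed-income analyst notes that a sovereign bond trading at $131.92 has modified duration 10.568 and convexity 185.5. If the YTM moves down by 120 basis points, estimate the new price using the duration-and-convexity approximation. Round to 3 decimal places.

$150.411

Duration effect: -D_mod·Δy = -10.568 × (-0.012) = +0.126816
Convexity effect: ½·C·(Δy)² = 0.5 × 185.5 × (-0.012)² = +0.0133560
ΔP/P ≈ +0.126816 + 0.0133560 = +0.140172
New price ≈ 131.92 × (1 + 0.140172) = 150.41149024.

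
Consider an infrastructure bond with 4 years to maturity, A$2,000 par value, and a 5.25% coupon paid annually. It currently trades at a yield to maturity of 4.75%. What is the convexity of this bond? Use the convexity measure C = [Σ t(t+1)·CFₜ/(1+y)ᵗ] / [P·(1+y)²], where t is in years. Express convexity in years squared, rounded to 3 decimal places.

16.493

With y = 0.0475:
  t   CF        PV=CF/(1+0.0475)^t    t·PV        t(t+1)·PV
  1       105.00       100.2387       100.2387         200.4773
  2       105.00        95.6932       191.3865         574.1594
  3       105.00        91.3539       274.0618       1,096.2471
  4     2,105.00     1,748.3806     6,993.5223      34,967.6116
  Σ                  2,035.6664     7,559.2092      36,838.4954
P = 2,035.6664.
Convexity = Σ t(t+1)·PV / [P·(1+y)²] = 36,838.4954 / (2,035.6664 × 1.097256) = 16.49253.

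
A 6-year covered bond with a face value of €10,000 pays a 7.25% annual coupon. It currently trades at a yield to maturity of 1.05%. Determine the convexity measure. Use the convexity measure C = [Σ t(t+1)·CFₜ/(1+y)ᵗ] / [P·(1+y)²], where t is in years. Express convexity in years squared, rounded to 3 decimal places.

With y = 0.0105:
  t   CF        PV=CF/(1+0.0105)^t    t·PV        t(t+1)·PV
  1       725.00       717.4666       717.4666       1,434.9332
  2       725.00       710.0115     1,420.0230       4,260.0689
  3       725.00       702.6338     2,107.9015       8,431.6059
  4       725.00       695.3328     2,781.3313      13,906.6566
  5       725.00       688.1077     3,440.5385      20,643.2310
  6    10,725.00    10,073.4769    60,440.8612     423,086.0287
  Σ                 13,587.0293    70,908.1221     471,762.5243
P = 13,587.0293.
Convexity = Σ t(t+1)·PV / [P·(1+y)²] = 471,762.5243 / (13,587.0293 × 1.021110) = 34.00371.

34.004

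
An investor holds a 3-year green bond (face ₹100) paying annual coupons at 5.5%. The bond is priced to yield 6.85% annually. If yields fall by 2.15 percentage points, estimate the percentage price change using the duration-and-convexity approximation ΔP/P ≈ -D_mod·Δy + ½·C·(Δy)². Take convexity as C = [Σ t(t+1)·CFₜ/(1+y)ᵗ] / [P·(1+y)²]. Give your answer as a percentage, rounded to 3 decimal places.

With y = 0.0685:
  t   CF        PV=CF/(1+0.0685)^t    t·PV        t(t+1)·PV
  1         5.50         5.1474         5.1474          10.2948
  2         5.50         4.8174         9.6348          28.9045
  3       105.50        86.4826       259.4479       1,037.7915
  Σ                     96.4474       274.2301       1,076.9908
P = 96.4474; D_Mac = 2.84331 yrs; D_mod = 2.66103 yrs; C = 9.78075.
Duration effect: -2.66103 × (-0.0215) = +0.057212
Convexity effect: 0.5 × 9.78075 × (-0.0215)² = +0.0022606
ΔP/P ≈ +0.057212 + 0.0022606 = +0.059473 = +5.9473%.

+5.947%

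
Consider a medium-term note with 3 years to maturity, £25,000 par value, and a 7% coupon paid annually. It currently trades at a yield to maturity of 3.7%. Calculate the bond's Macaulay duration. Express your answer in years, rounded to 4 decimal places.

Periodic yield y = 0.037. Discount each cash flow and weight by its year:
  t   CF        PV=CF/(1+0.037)^t    t·PV
  1     1,750.00     1,687.5603     1,687.5603
  2     1,750.00     1,627.3484     3,254.6968
  3    26,750.00    23,987.6397    71,962.9191
  Σ                 27,302.5484    76,905.1762
Price P = Σ PV = 27,302.5484.
Macaulay duration = Σ(t·PV) / P = 76,905.1762 / 27,302.5484 = 2.81678 years.

2.8168 years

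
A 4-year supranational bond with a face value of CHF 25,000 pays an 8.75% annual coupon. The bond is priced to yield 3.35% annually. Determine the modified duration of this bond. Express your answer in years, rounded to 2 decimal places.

3.47 years

Periodic yield y = 0.0335. First find Macaulay duration:
  t   CF        PV=CF/(1+0.0335)^t    t·PV
  1     2,187.50     2,116.5941     2,116.5941
  2     2,187.50     2,047.9865     4,095.9731
  3     2,187.50     1,981.6029     5,944.8086
  4    27,187.50    23,830.1815    95,320.7261
  Σ                 29,976.3650   107,478.1018
P = 29,976.3650; Macaulay duration = 107,478.1018 / 29,976.3650 = 3.58543 years.
Modified duration = D_Mac / (1 + y) = 3.58543 / 1.0335 = 3.46921 years.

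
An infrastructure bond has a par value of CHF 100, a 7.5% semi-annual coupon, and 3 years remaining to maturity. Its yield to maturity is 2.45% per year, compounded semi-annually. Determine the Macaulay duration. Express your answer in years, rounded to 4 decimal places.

2.7613 years

Periodic yield y = 0.01225. Discount each cash flow and weight by its period:
  t   CF        PV=CF/(1+0.01225)^t    t·PV
  1         3.75         3.7046         3.7046
  2         3.75         3.6598         7.3196
  3         3.75         3.6155        10.8465
  4         3.75         3.5717        14.2870
  5         3.75         3.5285        17.6426
  6       103.75        96.4409       578.6456
  Σ                    114.5211       632.4458
Price P = Σ PV = 114.5211.
Macaulay duration = Σ(t·PV) / P = 632.4458 / 114.5211 = 5.52253 half-year periods.
In years: 5.52253 / 2 = 2.76126 years.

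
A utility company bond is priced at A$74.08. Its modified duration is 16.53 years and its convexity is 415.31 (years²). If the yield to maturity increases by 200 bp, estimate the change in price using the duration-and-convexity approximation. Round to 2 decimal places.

-A$18.34

Duration effect: -D_mod·Δy = -16.53 × (+0.02) = -0.330600
Convexity effect: ½·C·(Δy)² = 0.5 × 415.31 × (0.02)² = +0.0830620
ΔP/P ≈ -0.330600 + 0.0830620 = -0.247538
ΔP ≈ 74.08 × (-0.247538) = -18.33761504.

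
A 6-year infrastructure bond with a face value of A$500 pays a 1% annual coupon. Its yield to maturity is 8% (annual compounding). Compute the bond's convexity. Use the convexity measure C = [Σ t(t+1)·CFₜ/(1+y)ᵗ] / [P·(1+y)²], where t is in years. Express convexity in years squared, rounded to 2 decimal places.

With y = 0.08:
  t   CF        PV=CF/(1+0.08)^t    t·PV        t(t+1)·PV
  1         5.00         4.6296         4.6296           9.2593
  2         5.00         4.2867         8.5734          25.7202
  3         5.00         3.9692        11.9075          47.6299
  4         5.00         3.6751        14.7006          73.5030
  5         5.00         3.4029        17.0146         102.0875
  6       505.00       318.2357     1,909.4140      13,365.8978
  Σ                    338.1992     1,966.2396      13,624.0976
P = 338.1992.
Convexity = Σ t(t+1)·PV / [P·(1+y)²] = 13,624.0976 / (338.1992 × 1.166400) = 34.53724.

34.54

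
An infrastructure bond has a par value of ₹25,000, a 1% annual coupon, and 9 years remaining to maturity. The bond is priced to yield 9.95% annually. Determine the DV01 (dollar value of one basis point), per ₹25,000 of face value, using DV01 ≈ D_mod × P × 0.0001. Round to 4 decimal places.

₹9.2883

Periodic yield y = 0.0995.
  t   CF        PV=CF/(1+0.0995)^t    t·PV
  1       250.00       227.3761       227.3761
  2       250.00       206.7995       413.5991
  3       250.00       188.0851       564.2552
  4       250.00       171.0642       684.2567
  5       250.00       155.5836       777.9180
  6       250.00       141.5040       849.0238
  7       250.00       128.6985       900.8893
  8       250.00       117.0518       936.4145
  9    25,250.00    10,752.3719    96,771.3475
  Σ                 12,088.5346   102,125.0802
P = 12,088.5346; D_Mac = 8.44809 yrs; D_mod = 7.68358 yrs.
DV01 ≈ 7.68358 × 12,088.5346 × 0.0001 = 9.288320.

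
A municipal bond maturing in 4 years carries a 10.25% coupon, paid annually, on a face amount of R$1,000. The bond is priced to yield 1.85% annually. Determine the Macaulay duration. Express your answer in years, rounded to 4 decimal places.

Periodic yield y = 0.0185. Discount each cash flow and weight by its year:
  t   CF        PV=CF/(1+0.0185)^t    t·PV
  1       102.50       100.6382       100.6382
  2       102.50        98.8102       197.6204
  3       102.50        97.0154       291.0463
  4     1,102.50     1,024.5531     4,098.2123
  Σ                  1,321.0169     4,687.5172
Price P = Σ PV = 1,321.0169.
Macaulay duration = Σ(t·PV) / P = 4,687.5172 / 1,321.0169 = 3.54842 years.

3.5484 years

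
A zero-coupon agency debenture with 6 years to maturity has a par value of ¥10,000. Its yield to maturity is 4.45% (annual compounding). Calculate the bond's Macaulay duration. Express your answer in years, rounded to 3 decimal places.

A zero-coupon bond has a single cash flow at maturity, so its Macaulay duration equals its maturity: 6 years.

6.000 years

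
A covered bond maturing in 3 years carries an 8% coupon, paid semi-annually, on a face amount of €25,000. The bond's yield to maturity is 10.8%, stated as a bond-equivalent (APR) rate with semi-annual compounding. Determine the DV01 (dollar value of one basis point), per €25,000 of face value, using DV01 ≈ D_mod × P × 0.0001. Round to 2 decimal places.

€5.99

Periodic yield y = 0.054.
  t   CF        PV=CF/(1+0.054)^t    t·PV
  1     1,000.00       948.7666       948.7666
  2     1,000.00       900.1581     1,800.3161
  3     1,000.00       854.0399     2,562.1197
  4     1,000.00       810.2845     3,241.1382
  5     1,000.00       768.7709     3,843.8546
  6    26,000.00    18,963.9885   113,783.9308
  Σ                 23,246.0085   126,180.1261
P = 23,246.0085; D_Mac = 5.42803 half-year periods = 2.71402 yrs; D_mod = 2.57497 yrs.
DV01 ≈ 2.57497 × 23,246.0085 × 0.0001 = 5.985774.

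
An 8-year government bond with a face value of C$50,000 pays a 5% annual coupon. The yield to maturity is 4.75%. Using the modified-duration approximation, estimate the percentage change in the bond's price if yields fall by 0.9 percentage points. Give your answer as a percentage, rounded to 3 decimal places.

Periodic yield y = 0.0475. Modified duration first:
  t   CF        PV=CF/(1+0.0475)^t    t·PV
  1     2,500.00     2,386.6348     2,386.6348
  2     2,500.00     2,278.4104     4,556.8207
  3     2,500.00     2,175.0934     6,525.2802
  4     2,500.00     2,076.4615     8,305.8460
  5     2,500.00     1,982.3021     9,911.5107
  6     2,500.00     1,892.4125    11,354.4753
  7     2,500.00     1,806.5991    12,646.1936
  8    52,500.00    36,218.2157   289,745.7252
  Σ                 50,816.1295   345,432.4866
P = 50,816.1295; D_Mac = 6.79769 yrs; D_mod = 6.79769/(1+0.0475) = 6.48945 yrs.
ΔP/P ≈ -D_mod · Δy = -6.48945 × (-0.009) = +0.058405 = +5.8405%.

+5.841%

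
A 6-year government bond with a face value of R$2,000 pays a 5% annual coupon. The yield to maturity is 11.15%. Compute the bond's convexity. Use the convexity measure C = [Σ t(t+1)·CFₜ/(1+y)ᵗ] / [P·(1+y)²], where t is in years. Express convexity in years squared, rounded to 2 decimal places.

28.07

With y = 0.1115:
  t   CF        PV=CF/(1+0.1115)^t    t·PV        t(t+1)·PV
  1       100.00        89.9685        89.9685         179.9370
  2       100.00        80.9433       161.8867         485.6600
  3       100.00        72.8235       218.4705         873.8821
  4       100.00        65.5182       262.0729       1,310.3645
  5       100.00        58.9458       294.7289       1,768.3732
  6     2,100.00     1,113.6853     6,682.1119      46,774.7832
  Σ                  1,481.8847     7,709.2393      51,393.0000
P = 1,481.8847.
Convexity = Σ t(t+1)·PV / [P·(1+y)²] = 51,393.0000 / (1,481.8847 × 1.235432) = 28.07182.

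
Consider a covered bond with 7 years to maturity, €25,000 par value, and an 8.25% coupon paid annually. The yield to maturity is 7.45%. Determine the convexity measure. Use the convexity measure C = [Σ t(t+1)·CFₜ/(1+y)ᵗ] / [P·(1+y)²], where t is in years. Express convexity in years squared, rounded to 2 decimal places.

With y = 0.0745:
  t   CF        PV=CF/(1+0.0745)^t    t·PV        t(t+1)·PV
  1     2,062.50     1,919.4974     1,919.4974       3,838.9949
  2     2,062.50     1,786.4099     3,572.8198      10,718.4594
  3     2,062.50     1,662.5499     4,987.6498      19,950.5992
  4     2,062.50     1,547.2777     6,189.1110      30,945.5548
  5     2,062.50     1,439.9979     7,199.9895      43,199.9369
  6     2,062.50     1,340.1563     8,040.9375      56,286.5628
  7    27,062.50    16,365.2625   114,556.8373     916,454.6981
  Σ                 26,061.1516   146,466.8423   1,081,394.8061
P = 26,061.1516.
Convexity = Σ t(t+1)·PV / [P·(1+y)²] = 1,081,394.8061 / (26,061.1516 × 1.154550) = 35.93998.

35.94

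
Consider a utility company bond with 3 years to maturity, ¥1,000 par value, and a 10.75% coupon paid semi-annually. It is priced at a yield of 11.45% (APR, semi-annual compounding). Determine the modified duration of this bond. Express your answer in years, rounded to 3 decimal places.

Periodic yield y = 0.05725. First find Macaulay duration:
  t   CF        PV=CF/(1+0.05725)^t    t·PV
  1        53.75        50.8394        50.8394
  2        53.75        48.0865        96.1730
  3        53.75        45.4826       136.4478
  4        53.75        43.0197       172.0789
  5        53.75        40.6902       203.4511
  6     1,053.75       754.5212     4,527.1270
  Σ                    982.6397     5,186.1172
P = 982.6397; Macaulay duration = 5,186.1172 / 982.6397 = 5.27774 half-year periods = 2.63887 years.
Modified duration = D_Mac / (1 + y) = 2.63887 / 1.05725 = 2.49598 years.

2.496 years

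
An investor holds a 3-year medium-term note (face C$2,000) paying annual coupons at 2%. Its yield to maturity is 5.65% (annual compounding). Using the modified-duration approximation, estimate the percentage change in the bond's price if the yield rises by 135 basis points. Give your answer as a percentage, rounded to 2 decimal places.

-3.75%

Periodic yield y = 0.0565. Modified duration first:
  t   CF        PV=CF/(1+0.0565)^t    t·PV
  1        40.00        37.8609        37.8609
  2        40.00        35.8361        71.6722
  3     2,040.00     1,729.9026     5,189.7079
  Σ                  1,803.5996     5,299.2410
P = 1,803.5996; D_Mac = 2.93815 yrs; D_mod = 2.93815/(1+0.0565) = 2.78102 yrs.
ΔP/P ≈ -D_mod · Δy = -2.78102 × (+0.0135) = -0.037544 = -3.7544%.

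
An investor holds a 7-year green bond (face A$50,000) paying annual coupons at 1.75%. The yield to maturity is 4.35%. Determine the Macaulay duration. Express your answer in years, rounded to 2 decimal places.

Periodic yield y = 0.0435. Discount each cash flow and weight by its year:
  t   CF        PV=CF/(1+0.0435)^t    t·PV
  1       875.00       838.5242       838.5242
  2       875.00       803.5689     1,607.1379
  3       875.00       770.0709     2,310.2126
  4       875.00       737.9692     2,951.8768
  5       875.00       707.2058     3,536.0288
  6       875.00       677.7247     4,066.3484
  7    50,875.00    37,762.1966   264,335.3759
  Σ                 42,297.2603   279,645.5045
Price P = Σ PV = 42,297.2603.
Macaulay duration = Σ(t·PV) / P = 279,645.5045 / 42,297.2603 = 6.61143 years.

6.61 years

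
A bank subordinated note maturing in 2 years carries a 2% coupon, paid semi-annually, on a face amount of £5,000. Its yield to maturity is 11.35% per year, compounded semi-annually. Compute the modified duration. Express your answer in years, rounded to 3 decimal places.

Periodic yield y = 0.05675. First find Macaulay duration:
  t   CF        PV=CF/(1+0.05675)^t    t·PV
  1        50.00        47.3149        47.3149
  2        50.00        44.7740        89.5479
  3        50.00        42.3695       127.1085
  4     5,050.00     4,049.5088    16,198.0354
  Σ                  4,183.9672    16,462.0067
P = 4,183.9672; Macaulay duration = 16,462.0067 / 4,183.9672 = 3.93454 half-year periods = 1.96727 years.
Modified duration = D_Mac / (1 + y) = 1.96727 / 1.05675 = 1.86163 years.

1.862 years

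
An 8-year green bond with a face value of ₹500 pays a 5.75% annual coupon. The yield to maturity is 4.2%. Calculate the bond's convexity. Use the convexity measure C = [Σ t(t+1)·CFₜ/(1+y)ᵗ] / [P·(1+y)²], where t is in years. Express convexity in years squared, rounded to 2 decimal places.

With y = 0.042:
  t   CF        PV=CF/(1+0.042)^t    t·PV        t(t+1)·PV
  1        28.75        27.5912        27.5912          55.1823
  2        28.75        26.4791        52.9581         158.8743
  3        28.75        25.4118        76.2353         304.9411
  4        28.75        24.3875        97.5499         487.7497
  5        28.75        23.4045       117.0225         702.1348
  6        28.75        22.4611       134.7668         943.3673
  7        28.75        21.5558       150.8905       1,207.1239
  8       528.75       380.4597     3,043.6774      27,393.0964
  Σ                    551.7505     3,700.6916      31,252.4698
P = 551.7505.
Convexity = Σ t(t+1)·PV / [P·(1+y)²] = 31,252.4698 / (551.7505 × 1.085764) = 52.16823.

52.17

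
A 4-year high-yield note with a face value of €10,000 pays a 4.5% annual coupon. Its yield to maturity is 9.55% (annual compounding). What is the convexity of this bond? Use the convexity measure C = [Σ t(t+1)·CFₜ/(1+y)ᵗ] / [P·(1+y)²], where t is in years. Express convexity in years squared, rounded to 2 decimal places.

With y = 0.0955:
  t   CF        PV=CF/(1+0.0955)^t    t·PV        t(t+1)·PV
  1       450.00       410.7713       410.7713         821.5427
  2       450.00       374.9624       749.9249       2,249.7746
  3       450.00       342.2751     1,026.8254       4,107.3018
  4    10,450.00     7,255.4903    29,021.9610     145,109.8050
  Σ                  8,383.4992    31,209.4826     152,288.4240
P = 8,383.4992.
Convexity = Σ t(t+1)·PV / [P·(1+y)²] = 152,288.4240 / (8,383.4992 × 1.200120) = 15.13620.

15.14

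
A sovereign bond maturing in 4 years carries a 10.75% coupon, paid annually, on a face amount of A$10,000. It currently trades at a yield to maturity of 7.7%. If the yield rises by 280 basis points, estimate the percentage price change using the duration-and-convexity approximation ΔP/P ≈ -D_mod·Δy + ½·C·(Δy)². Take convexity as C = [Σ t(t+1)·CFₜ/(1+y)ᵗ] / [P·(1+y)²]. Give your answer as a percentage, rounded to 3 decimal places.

With y = 0.077:
  t   CF        PV=CF/(1+0.077)^t    t·PV        t(t+1)·PV
  1     1,075.00       998.1430       998.1430       1,996.2860
  2     1,075.00       926.7809     1,853.5617       5,560.6852
  3     1,075.00       860.5208     2,581.5623      10,326.2492
  4    11,075.00     8,231.5368    32,926.1470     164,630.7351
  Σ                 11,016.9814    38,359.4140     182,513.9554
P = 11,016.9814; D_Mac = 3.48184 yrs; D_mod = 3.23291 yrs; C = 14.28243.
Duration effect: -3.23291 × (+0.028) = -0.090521
Convexity effect: 0.5 × 14.28243 × (0.028)² = +0.0055987
ΔP/P ≈ -0.090521 + 0.0055987 = -0.084923 = -8.4923%.

-8.492%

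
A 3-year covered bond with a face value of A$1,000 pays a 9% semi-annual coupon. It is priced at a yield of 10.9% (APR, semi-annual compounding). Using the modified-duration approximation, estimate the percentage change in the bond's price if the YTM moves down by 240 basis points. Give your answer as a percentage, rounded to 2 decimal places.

Periodic yield y = 0.0545. Modified duration first:
  t   CF        PV=CF/(1+0.0545)^t    t·PV
  1        45.00        42.6743        42.6743
  2        45.00        40.4687        80.9374
  3        45.00        38.3772       115.1315
  4        45.00        36.3937       145.5748
  5        45.00        34.5128       172.5638
  6     1,045.00       760.0406     4,560.2435
  Σ                    952.4672     5,117.1252
P = 952.4672; D_Mac = 5.37250 half-year periods = 2.68625 yrs; D_mod = 2.68625/(1+0.0545) = 2.54741 yrs.
ΔP/P ≈ -D_mod · Δy = -2.54741 × (-0.024) = +0.061138 = +6.1138%.

+6.11%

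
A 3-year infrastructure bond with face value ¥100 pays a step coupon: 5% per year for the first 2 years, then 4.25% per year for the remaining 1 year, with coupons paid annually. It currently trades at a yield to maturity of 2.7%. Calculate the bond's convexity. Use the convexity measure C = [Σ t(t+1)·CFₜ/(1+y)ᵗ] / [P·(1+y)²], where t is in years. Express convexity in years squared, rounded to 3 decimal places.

With y = 0.027:
  t   CF        PV=CF/(1+0.027)^t    t·PV        t(t+1)·PV
  1         5.00         4.8685         4.8685           9.7371
  2         5.00         4.7406         9.4811          28.4433
  3       104.25        96.2420       288.7261       1,154.9042
  Σ                    105.8511       303.0757       1,193.0847
P = 105.8511.
Convexity = Σ t(t+1)·PV / [P·(1+y)²] = 1,193.0847 / (105.8511 × 1.054729) = 10.68649.

10.686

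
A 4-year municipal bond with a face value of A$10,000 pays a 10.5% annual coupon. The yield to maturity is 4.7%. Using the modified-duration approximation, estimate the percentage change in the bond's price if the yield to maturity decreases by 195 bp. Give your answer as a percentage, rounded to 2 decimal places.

Periodic yield y = 0.047. Modified duration first:
  t   CF        PV=CF/(1+0.047)^t    t·PV
  1     1,050.00     1,002.8653     1,002.8653
  2     1,050.00       957.8465     1,915.6931
  3     1,050.00       914.8487     2,744.5460
  4    11,050.00     9,195.5043    36,782.0172
  Σ                 12,071.0648    42,445.1215
P = 12,071.0648; D_Mac = 3.51627 yrs; D_mod = 3.51627/(1+0.047) = 3.35842 yrs.
ΔP/P ≈ -D_mod · Δy = -3.35842 × (-0.0195) = +0.065489 = +6.5489%.

+6.55%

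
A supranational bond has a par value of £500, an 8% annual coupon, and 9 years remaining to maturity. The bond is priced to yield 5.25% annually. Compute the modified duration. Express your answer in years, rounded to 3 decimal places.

6.608 years

Periodic yield y = 0.0525. First find Macaulay duration:
  t   CF        PV=CF/(1+0.0525)^t    t·PV
  1        40.00        38.0048        38.0048
  2        40.00        36.1090        72.2181
  3        40.00        34.3079       102.9236
  4        40.00        32.5965       130.3862
  5        40.00        30.9706       154.8529
  6        40.00        29.4257       176.5544
  7        40.00        27.9579       195.7056
  8        40.00        26.5634       212.5070
  9       540.00       340.7178     3,066.4602
  Σ                    596.6536     4,149.6127
P = 596.6536; Macaulay duration = 4,149.6127 / 596.6536 = 6.95481 years.
Modified duration = D_Mac / (1 + y) = 6.95481 / 1.0525 = 6.60790 years.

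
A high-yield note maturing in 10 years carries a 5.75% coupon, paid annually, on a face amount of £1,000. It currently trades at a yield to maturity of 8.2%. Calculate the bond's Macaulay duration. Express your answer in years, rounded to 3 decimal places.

7.650 years

Periodic yield y = 0.082. Discount each cash flow and weight by its year:
  t   CF        PV=CF/(1+0.082)^t    t·PV
  1        57.50        53.1423        53.1423
  2        57.50        49.1149        98.2298
  3        57.50        45.3927       136.1781
  4        57.50        41.9526       167.8104
  5        57.50        38.7732       193.8660
  6        57.50        35.8347       215.0085
  7        57.50        33.1190       231.8329
  8        57.50        30.6090       244.8723
  9        57.50        28.2893       254.6039
  10    1,057.50       480.8479     4,808.4795
  Σ                    837.0758     6,404.0236
Price P = Σ PV = 837.0758.
Macaulay duration = Σ(t·PV) / P = 6,404.0236 / 837.0758 = 7.65047 years.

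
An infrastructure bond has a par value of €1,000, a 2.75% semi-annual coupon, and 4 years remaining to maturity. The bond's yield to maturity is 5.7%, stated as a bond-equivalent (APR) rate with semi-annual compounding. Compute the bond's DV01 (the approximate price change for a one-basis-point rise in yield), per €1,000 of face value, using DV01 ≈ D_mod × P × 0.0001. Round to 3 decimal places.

Periodic yield y = 0.0285.
  t   CF        PV=CF/(1+0.0285)^t    t·PV
  1        13.75        13.3690        13.3690
  2        13.75        12.9985        25.9971
  3        13.75        12.6383        37.9150
  4        13.75        12.2881        49.1525
  5        13.75        11.9476        59.7381
  6        13.75        11.6165        69.6993
  7        13.75        11.2946        79.0625
  8     1,013.75       809.6485     6,477.1878
  Σ                    895.8012     6,812.1211
P = 895.8012; D_Mac = 7.60450 half-year periods = 3.80225 yrs; D_mod = 3.69689 yrs.
DV01 ≈ 3.69689 × 895.8012 × 0.0001 = 0.331168.

€0.331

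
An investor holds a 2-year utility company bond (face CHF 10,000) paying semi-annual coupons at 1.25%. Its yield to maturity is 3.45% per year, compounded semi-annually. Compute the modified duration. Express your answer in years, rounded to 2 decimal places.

Periodic yield y = 0.01725. First find Macaulay duration:
  t   CF        PV=CF/(1+0.01725)^t    t·PV
  1        62.50        61.4402        61.4402
  2        62.50        60.3983       120.7966
  3        62.50        59.3741       178.1223
  4    10,062.50     9,397.1271    37,588.5083
  Σ                  9,578.3396    37,948.8672
P = 9,578.3396; Macaulay duration = 37,948.8672 / 9,578.3396 = 3.96195 half-year periods = 1.98097 years.
Modified duration = D_Mac / (1 + y) = 1.98097 / 1.01725 = 1.94738 years.

1.95 years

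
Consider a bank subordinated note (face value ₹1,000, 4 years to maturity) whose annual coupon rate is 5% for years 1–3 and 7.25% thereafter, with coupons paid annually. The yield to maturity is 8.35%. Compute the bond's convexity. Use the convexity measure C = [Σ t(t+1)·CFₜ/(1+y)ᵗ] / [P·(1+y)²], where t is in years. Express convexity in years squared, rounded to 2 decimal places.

15.40

With y = 0.0835:
  t   CF        PV=CF/(1+0.0835)^t    t·PV        t(t+1)·PV
  1        50.00        46.1467        46.1467          92.2935
  2        50.00        42.5904        85.1809         255.5427
  3        50.00        39.3082       117.9246         471.6985
  4     1,072.50       778.1828     3,112.7313      15,563.6564
  Σ                    906.2282     3,361.9835      16,383.1911
P = 906.2282.
Convexity = Σ t(t+1)·PV / [P·(1+y)²] = 16,383.1911 / (906.2282 × 1.173972) = 15.39937.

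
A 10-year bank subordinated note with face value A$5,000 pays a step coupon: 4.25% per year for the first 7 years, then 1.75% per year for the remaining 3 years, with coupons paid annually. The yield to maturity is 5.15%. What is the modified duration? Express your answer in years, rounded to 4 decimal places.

Periodic yield y = 0.0515. First find Macaulay duration:
  t   CF        PV=CF/(1+0.0515)^t    t·PV
  1       212.50       202.0922       202.0922
  2       212.50       192.1942       384.3885
  3       212.50       182.7810       548.3431
  4       212.50       173.8288       695.3154
  5       212.50       165.3151       826.5755
  6       212.50       157.2184       943.3102
  7       212.50       149.5182     1,046.6272
  8        87.50        58.5509       468.4075
  9        87.50        55.6832       501.1492
  10    5,087.50     3,079.0139    30,790.1392
  Σ                  4,416.1961    36,406.3480
P = 4,416.1961; Macaulay duration = 36,406.3480 / 4,416.1961 = 8.24383 years.
Modified duration = D_Mac / (1 + y) = 8.24383 / 1.0515 = 7.84006 years.

7.8401 years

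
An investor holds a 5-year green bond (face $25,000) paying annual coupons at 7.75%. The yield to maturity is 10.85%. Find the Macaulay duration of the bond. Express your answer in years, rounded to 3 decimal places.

4.284 years

Periodic yield y = 0.1085. Discount each cash flow and weight by its year:
  t   CF        PV=CF/(1+0.1085)^t    t·PV
  1     1,937.50     1,747.8575     1,747.8575
  2     1,937.50     1,576.7771     3,153.5543
  3     1,937.50     1,422.4422     4,267.3265
  4     1,937.50     1,283.2135     5,132.8540
  5    26,937.50    16,094.5486    80,472.7429
  Σ                 22,124.8389    94,774.3352
Price P = Σ PV = 22,124.8389.
Macaulay duration = Σ(t·PV) / P = 94,774.3352 / 22,124.8389 = 4.28362 years.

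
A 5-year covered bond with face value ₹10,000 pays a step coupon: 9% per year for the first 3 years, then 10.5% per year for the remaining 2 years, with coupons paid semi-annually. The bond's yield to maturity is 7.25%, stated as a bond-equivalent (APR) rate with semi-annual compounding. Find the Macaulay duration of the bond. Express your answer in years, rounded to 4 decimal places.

4.1700 years

Periodic yield y = 0.03625. Discount each cash flow and weight by its period:
  t   CF        PV=CF/(1+0.03625)^t    t·PV
  1       450.00       434.2581       434.2581
  2       450.00       419.0670       838.1339
  3       450.00       404.4072     1,213.2216
  4       450.00       390.2603     1,561.0411
  5       450.00       376.6082     1,883.0411
  6       450.00       363.4337     2,180.6025
  7       525.00       409.1735     2,864.2145
  8       525.00       394.8598     3,158.8786
  9       525.00       381.0469     3,429.4219
  10   10,525.00     7,371.8530    73,718.5304
  Σ                 10,944.9678    91,281.3438
Price P = Σ PV = 10,944.9678.
Macaulay duration = Σ(t·PV) / P = 91,281.3438 / 10,944.9678 = 8.34003 half-year periods.
In years: 8.34003 / 2 = 4.17001 years.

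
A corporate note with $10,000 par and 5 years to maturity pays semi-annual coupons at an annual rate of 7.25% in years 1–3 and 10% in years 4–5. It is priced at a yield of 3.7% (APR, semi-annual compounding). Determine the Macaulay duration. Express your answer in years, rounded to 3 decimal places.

4.338 years

Periodic yield y = 0.0185. Discount each cash flow and weight by its period:
  t   CF        PV=CF/(1+0.0185)^t    t·PV
  1       362.50       355.9156       355.9156
  2       362.50       349.4507       698.9014
  3       362.50       343.1033     1,029.3099
  4       362.50       336.8712     1,347.4848
  5       362.50       330.7523     1,653.7614
  6       362.50       324.7445     1,948.4670
  7       500.00       439.7874     3,078.5117
  8       500.00       431.7991     3,454.3928
  9       500.00       423.9559     3,815.6033
  10   10,500.00     8,741.3592    87,413.5918
  Σ                 12,077.7392   104,795.9398
Price P = Σ PV = 12,077.7392.
Macaulay duration = Σ(t·PV) / P = 104,795.9398 / 12,077.7392 = 8.67678 half-year periods.
In years: 8.67678 / 2 = 4.33839 years.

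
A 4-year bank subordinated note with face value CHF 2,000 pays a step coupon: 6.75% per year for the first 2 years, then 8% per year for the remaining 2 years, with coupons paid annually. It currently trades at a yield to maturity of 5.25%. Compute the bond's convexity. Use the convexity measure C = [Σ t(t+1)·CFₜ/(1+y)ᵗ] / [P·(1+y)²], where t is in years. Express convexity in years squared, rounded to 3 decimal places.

15.905

With y = 0.0525:
  t   CF        PV=CF/(1+0.0525)^t    t·PV        t(t+1)·PV
  1       135.00       128.2660       128.2660         256.5321
  2       135.00       121.8680       243.7359         731.2078
  3       160.00       137.2315       411.6944       1,646.7775
  4     2,160.00     1,760.2134     7,040.8538      35,204.2688
  Σ                  2,147.5789     7,824.5501      37,838.7862
P = 2,147.5789.
Convexity = Σ t(t+1)·PV / [P·(1+y)²] = 37,838.7862 / (2,147.5789 × 1.107756) = 15.90537.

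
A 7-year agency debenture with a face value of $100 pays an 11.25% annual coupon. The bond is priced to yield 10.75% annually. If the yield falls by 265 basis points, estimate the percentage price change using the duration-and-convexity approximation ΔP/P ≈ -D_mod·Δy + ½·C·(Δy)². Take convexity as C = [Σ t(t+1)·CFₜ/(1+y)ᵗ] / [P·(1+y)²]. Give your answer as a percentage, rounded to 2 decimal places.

With y = 0.1075:
  t   CF        PV=CF/(1+0.1075)^t    t·PV        t(t+1)·PV
  1        11.25        10.1580        10.1580          20.3160
  2        11.25         9.1720        18.3440          55.0321
  3        11.25         8.2817        24.8452          99.3808
  4        11.25         7.4779        29.9115         149.5573
  5        11.25         6.7520        33.7601         202.5607
  6        11.25         6.0966        36.5798         256.0586
  7       111.25        54.4370       381.0587       3,048.4698
  Σ                    102.3753       534.6574       3,831.3754
P = 102.3753; D_Mac = 5.22253 yrs; D_mod = 4.71560 yrs; C = 30.51211.
Duration effect: -4.71560 × (-0.0265) = +0.124963
Convexity effect: 0.5 × 30.51211 × (-0.0265)² = +0.0107136
ΔP/P ≈ +0.124963 + 0.0107136 = +0.135677 = +13.5677%.

+13.57%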